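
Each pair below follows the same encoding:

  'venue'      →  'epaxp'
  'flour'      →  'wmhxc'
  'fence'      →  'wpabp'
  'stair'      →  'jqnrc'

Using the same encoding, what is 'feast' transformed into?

wpnjq

v(21)→e(4) and e(4)→p(15) fit y≡7x+13 (mod 26); the inverse of 7 mod 26 is 15. Each letter's alphabet position (a=0..z=25) is mapped through 7·x+13 mod 26 — an affine cipher.
On feast: f(5)→7·5+13≡22=w; e(4)→7·4+13≡15=p; a(0)→7·0+13≡13=n; s(18)→7·18+13≡9=j; t(19)→7·19+13≡16=q (all mod 26).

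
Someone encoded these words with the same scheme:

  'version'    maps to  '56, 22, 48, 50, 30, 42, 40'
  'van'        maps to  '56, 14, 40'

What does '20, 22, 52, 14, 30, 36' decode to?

detail

v(#22)→56 and e(#5)→22: differences scale by 2, so n = 2·pos + 12. With a=1..z=26, the number is 2·pos + 12.
Reversing it on 20, 22, 52, 14, 30, 36: 20→(20−12)÷2=4=d, 22→(22−12)÷2=5=e, 52→(52−12)÷2=20=t, 14→(14−12)÷2=1=a, 30→(30−12)÷2=9=i, 36→(36−12)÷2=12=l.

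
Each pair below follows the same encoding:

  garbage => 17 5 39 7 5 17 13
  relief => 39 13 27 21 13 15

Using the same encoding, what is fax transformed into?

g(#7)→17 and a(#1)→5: differences scale by 2, so n = 2·pos + 3. With a=1..z=26, the number is 2·pos + 3.
For fax: f=6→15, a=1→5, x=24→51.

15 5 51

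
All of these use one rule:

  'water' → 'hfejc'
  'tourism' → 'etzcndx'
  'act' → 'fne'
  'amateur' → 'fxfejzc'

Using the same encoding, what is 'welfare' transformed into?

hjwqfcj

The shift depends on letter class: consonant w→h is +11, but vowel a→f is +5. Two shifts are in play — +5 for a/e/i/o/u, +11 for every other letter.
For welfare: w(cons)+11=h, e(vowel)+5=j, l(cons)+11=w, f(cons)+11=q, a(vowel)+5=f, r(cons)+11=c, e(vowel)+5=j.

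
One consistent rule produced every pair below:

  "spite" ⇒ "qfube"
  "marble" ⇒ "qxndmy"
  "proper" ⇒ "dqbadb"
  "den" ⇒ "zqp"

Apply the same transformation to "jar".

dmv

The output letters match the input read backwards, each shifted +12: spite reversed is etips. The word is reversed, then every letter is shifted forward by 12.
On jar: reverse → raj; then shift: r+12=d, a+12=m, j+12=v.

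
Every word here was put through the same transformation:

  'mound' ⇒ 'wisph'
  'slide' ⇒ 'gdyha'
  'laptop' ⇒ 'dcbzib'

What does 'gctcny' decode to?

safari

m(12)→w(22) and o(14)→i(8) fit y≡19x+2 (mod 26); the inverse of 19 mod 26 is 11. Each letter's alphabet position (a=0..z=25) is mapped through 19·x+2 mod 26 — an affine cipher.
Undoing it on gctcny: g(6)→11·(6−2)≡18=s; c(2)→11·(2−2)≡0=a; t(19)→11·(19−2)≡5=f; c(2)→11·(2−2)≡0=a; n(13)→11·(13−2)≡17=r; y(24)→11·(24−2)≡8=i (all mod 26).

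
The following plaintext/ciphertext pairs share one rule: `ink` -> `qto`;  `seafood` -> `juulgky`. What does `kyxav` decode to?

purse

The word is reversed, then every letter is shifted forward by 6.
Undoing it on kyxav: shift back: k−6=e, y−6=s, x−6=r, a−6=u, v−6=p → esrup; then reverse → purse.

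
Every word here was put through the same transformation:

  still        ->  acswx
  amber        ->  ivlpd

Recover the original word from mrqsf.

In still: s→a is +8, t→c is +9, i→s is +10, l→w is +11 — the shift increases by 1 each position. The shift increases by 1 at each position, starting from +8: 8, 9, 10, ….
Reversing it on mrqsf: m−8=e, r−9=i, q−10=g, s−11=h, f−12=t.

eight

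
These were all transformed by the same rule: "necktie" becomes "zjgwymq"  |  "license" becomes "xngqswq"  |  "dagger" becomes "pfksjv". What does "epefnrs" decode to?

Shifts by position in necktie: pos 0: n→z (+12), pos 1: e→j (+5), pos 2: c→g (+4), pos 3: k→w (+12), pos 4: t→y (+5), pos 5: i→m (+4) — repeating every 3. A repeating key of period 3 is used — shifts +12, +5, +4 over and over.
Reversing it on epefnrs: e−12=s, p−5=k, e−4=a, f−12=t, n−5=i, r−4=n, s−12=g.

skating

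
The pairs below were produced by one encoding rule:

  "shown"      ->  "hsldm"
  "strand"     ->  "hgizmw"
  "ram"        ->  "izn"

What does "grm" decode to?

tin

Letters are reflected about the middle of the alphabet (position → 25−position): Atbash.
Reversing it on grm: g↔t, r↔i, m↔n.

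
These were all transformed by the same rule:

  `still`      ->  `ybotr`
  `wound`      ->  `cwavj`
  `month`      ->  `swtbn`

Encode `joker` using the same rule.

pwqmx

Shifts by position in still: pos 0: s→y (+6), pos 1: t→b (+8), pos 2: i→o (+6), pos 3: l→t (+8) — repeating every 2. It's a Vigenère-style cipher with numeric key [6,8]: position i shifts by key[i mod 2].
Applying it to joker: j+6=p, o+8=w, k+6=q, e+8=m, r+6=x.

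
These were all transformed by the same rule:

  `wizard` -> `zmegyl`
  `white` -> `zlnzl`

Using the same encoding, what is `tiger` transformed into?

wmlky

In wizard: w→z is +3, i→m is +4, z→e is +5, a→g is +6 — the shift increases by 1 each position. The shift increases by 1 at each position, starting from +3: 3, 4, 5, ….
Applying it to tiger: t+3=w, i+4=m, g+5=l, e+6=k, r+7=y.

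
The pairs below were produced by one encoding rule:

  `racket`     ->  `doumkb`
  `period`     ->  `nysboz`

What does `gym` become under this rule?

wiq

The output letters match the input read backwards, each shifted +10: racket reversed is tekcar. Read the word backwards and shift each letter +10.
On gym: reverse → myg; then shift: m+10=w, y+10=i, g+10=q.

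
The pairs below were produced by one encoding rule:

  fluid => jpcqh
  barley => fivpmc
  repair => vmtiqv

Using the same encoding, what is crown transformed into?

gvwar

The shift depends on letter class: consonant f→j is +4, but vowel u→c is +8. Vowels shift forward by 8 and consonants shift forward by 4.
For crown: c(cons)+4=g, r(cons)+4=v, o(vowel)+8=w, w(cons)+4=a, n(cons)+4=r.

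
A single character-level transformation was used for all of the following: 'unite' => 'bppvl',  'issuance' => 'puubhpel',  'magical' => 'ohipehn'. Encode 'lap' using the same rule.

The shift depends on letter class: consonant n→p is +2, but vowel u→b is +7. The rule splits by letter class: vowels +7, consonants +2.
On lap: l(cons)+2=n, a(vowel)+7=h, p(cons)+2=r.

nhr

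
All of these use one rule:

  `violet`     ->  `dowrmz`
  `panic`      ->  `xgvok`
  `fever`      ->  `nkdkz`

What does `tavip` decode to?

lunch

Shifts by position in violet: pos 0: v→d (+8), pos 1: i→o (+6), pos 2: o→w (+8), pos 3: l→r (+6) — repeating every 2. It's a Vigenère-style cipher with numeric key [8,6]: position i shifts by key[i mod 2].
Reversing it on tavip: t−8=l, a−6=u, v−8=n, i−6=c, p−8=h.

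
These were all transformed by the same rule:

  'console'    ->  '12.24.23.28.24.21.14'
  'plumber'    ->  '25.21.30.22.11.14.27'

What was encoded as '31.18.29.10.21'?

vital

c is letter #3 and maps to 12: an offset of 9. Letters become their 1-based position plus 9 (so a→10, b→11, …).
Decoding 31.18.29.10.21: 31→(31−9)÷1=22=v, 18→(18−9)÷1=9=i, 29→(29−9)÷1=20=t, 10→(10−9)÷1=1=a, 21→(21−9)÷1=12=l.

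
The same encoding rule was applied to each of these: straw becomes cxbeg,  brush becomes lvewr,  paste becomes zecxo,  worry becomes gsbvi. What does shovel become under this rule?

The shifts repeat in a cycle of length 2: positions 0,1,… shift by +10, +4, then the pattern repeats.
For shovel: s+10=c, h+4=l, o+10=y, v+4=z, e+10=o, l+4=p.

clyzop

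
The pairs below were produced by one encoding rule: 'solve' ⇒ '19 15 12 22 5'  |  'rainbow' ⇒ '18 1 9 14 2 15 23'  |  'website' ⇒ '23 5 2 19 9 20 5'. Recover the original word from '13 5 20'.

s is letter #19 and maps to 19: an offset of 0. Each letter is replaced by its alphabet position (a=1, b=2, …, z=26).
Reversing it on 13 5 20: 13=m, 5=e, 20=t.

met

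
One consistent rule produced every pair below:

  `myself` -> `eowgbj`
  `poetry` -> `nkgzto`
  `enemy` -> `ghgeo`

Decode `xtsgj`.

m(12)→e(4) and y(24)→o(14) fit y≡3x+20 (mod 26); the inverse of 3 mod 26 is 9. Treating letters as 0–25, the rule is x ↦ 3x + 20 (mod 26).
Decoding xtsgj: x(23)→9·(23−20)≡1=b; t(19)→9·(19−20)≡17=r; s(18)→9·(18−20)≡8=i; g(6)→9·(6−20)≡4=e; j(9)→9·(9−20)≡5=f (all mod 26).

brief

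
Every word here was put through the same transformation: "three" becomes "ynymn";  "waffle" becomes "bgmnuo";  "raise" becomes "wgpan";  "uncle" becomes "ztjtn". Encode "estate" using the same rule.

In three: t→y is +5, h→n is +6, r→y is +7, e→m is +8 — the shift increases by 1 each position. Letter i (0-indexed) is shifted by i+5, so successive shifts are 5, 6, 7, ….
For estate: e+5=j, s+6=y, t+7=a, a+8=i, t+9=c, e+10=o.

jyaico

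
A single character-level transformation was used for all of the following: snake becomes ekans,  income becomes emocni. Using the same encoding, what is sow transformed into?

wos

The output letters match the input read backwards: snake reversed is ekans. It's just the letters in reverse order.
For sow: reverse → wos.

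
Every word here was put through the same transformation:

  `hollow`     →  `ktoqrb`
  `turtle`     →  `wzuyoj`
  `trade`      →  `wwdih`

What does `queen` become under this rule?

tzhjq

Shifts by position in hollow: pos 0: h→k (+3), pos 1: o→t (+5), pos 2: l→o (+3), pos 3: l→q (+5) — repeating every 2. It's a Vigenère-style cipher with numeric key [3,5]: position i shifts by key[i mod 2].
Applying it to queen: q+3=t, u+5=z, e+3=h, e+5=j, n+3=q.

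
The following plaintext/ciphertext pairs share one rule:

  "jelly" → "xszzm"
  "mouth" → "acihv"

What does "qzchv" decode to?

Compare letters: j→x is +14, e→s is +14, l→z is +14 — a constant shift. Each letter is shifted forward by 14 in the alphabet (a Caesar shift of +14).
Undoing it on qzchv: q−14=c, z−14=l, c−14=o, h−14=t, v−14=h.

cloth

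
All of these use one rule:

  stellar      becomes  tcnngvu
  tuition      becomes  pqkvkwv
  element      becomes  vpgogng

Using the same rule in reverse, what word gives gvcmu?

The output letters match the input read backwards, each shifted +2: stellar reversed is rallets. Two steps: reverse the string, then apply a Caesar shift of +2.
Reversing it on gvcmu: shift back: g−2=e, v−2=t, c−2=a, m−2=k, u−2=s → etaks; then reverse → skate.

skate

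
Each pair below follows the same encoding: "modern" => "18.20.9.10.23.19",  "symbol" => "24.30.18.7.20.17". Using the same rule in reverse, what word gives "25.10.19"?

ten

m is letter #13 and maps to 18: an offset of 5. Letters become their 1-based position plus 5 (so a→6, b→7, …).
Undoing it on 25.10.19: 25→(25−5)÷1=20=t, 10→(10−5)÷1=5=e, 19→(19−5)÷1=14=n.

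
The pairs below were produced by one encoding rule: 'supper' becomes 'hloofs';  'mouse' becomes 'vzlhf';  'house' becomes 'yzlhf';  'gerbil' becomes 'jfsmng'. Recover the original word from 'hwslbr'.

Treating letters as 0–25, the rule is x ↦ 15x + 23 (mod 26).
Decoding hwslbr: h(7)→7·(7−23)≡18=s; w(22)→7·(22−23)≡19=t; s(18)→7·(18−23)≡17=r; l(11)→7·(11−23)≡20=u; b(1)→7·(1−23)≡2=c; r(17)→7·(17−23)≡10=k (all mod 26).

struck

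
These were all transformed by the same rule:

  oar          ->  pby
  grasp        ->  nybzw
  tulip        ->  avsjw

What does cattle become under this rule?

Vowels shift forward by 1 and consonants shift forward by 7.
Applying it to cattle: c(cons)+7=j, a(vowel)+1=b, t(cons)+7=a, t(cons)+7=a, l(cons)+7=s, e(vowel)+1=f.

jbaasf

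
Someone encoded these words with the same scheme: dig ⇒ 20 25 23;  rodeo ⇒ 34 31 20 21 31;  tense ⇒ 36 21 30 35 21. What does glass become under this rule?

d is letter #4 and maps to 20: an offset of 16. The number is (letter's place in the alphabet, a=1) + 16.
For glass: g=7→23, l=12→28, a=1→17, s=19→35, s=19→35.

23 28 17 35 35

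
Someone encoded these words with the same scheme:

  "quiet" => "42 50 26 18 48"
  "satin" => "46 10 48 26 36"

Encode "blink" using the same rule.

q(#17)→42 and u(#21)→50: differences scale by 2, so n = 2·pos + 8. Each letter becomes 2×(its alphabet position, a=1..z=26) + 8.
Applying it to blink: b=2→12, l=12→32, i=9→26, n=14→36, k=11→30.

12 32 26 36 30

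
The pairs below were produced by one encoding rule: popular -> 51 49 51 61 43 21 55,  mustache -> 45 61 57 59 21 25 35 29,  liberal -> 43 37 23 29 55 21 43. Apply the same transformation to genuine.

Each letter becomes 2×(its alphabet position, a=1..z=26) + 19.
On genuine: g=7→33, e=5→29, n=14→47, u=21→61, i=9→37, n=14→47, e=5→29.

33 29 47 61 37 47 29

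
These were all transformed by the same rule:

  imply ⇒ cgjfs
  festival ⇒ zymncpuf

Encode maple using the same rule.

Every letter moves 20 places later in the alphabet, wrapping around z→a.
On maple: m+20=g, a+20=u, p+20=j, l+20=f, e+20=y.

gujfy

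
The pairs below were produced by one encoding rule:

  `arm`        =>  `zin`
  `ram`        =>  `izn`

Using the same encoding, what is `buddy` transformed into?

Each letter is replaced by its mirror in the alphabet: a↔z, b↔y, c↔x, and so on (the Atbash cipher).
Applying it to buddy: b↔y, u↔f, d↔w, d↔w, y↔b.

yfwwb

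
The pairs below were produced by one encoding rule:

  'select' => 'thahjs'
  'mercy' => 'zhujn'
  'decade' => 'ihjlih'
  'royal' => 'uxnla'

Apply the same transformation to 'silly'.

Treating letters as 0–25, the rule is x ↦ 25x + 11 (mod 26).
Applying it to silly: s(18)→25·18+11≡19=t; i(8)→25·8+11≡3=d; l(11)→25·11+11≡0=a; l(11)→25·11+11≡0=a; y(24)→25·24+11≡13=n (all mod 26).

tdaan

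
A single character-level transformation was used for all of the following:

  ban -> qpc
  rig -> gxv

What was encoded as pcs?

Compare letters: b→q is +15, a→p is +15, n→c is +15 — a constant shift. It's a constant shift of +15 (ROT15).
Reversing it on pcs: p−15=a, c−15=n, s−15=d.

and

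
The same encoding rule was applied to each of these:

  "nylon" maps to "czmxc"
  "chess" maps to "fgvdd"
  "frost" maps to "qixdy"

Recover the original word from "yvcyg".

n(13)→c(2) and y(24)→z(25) fit y≡21x+15 (mod 26); the inverse of 21 mod 26 is 5. This is an affine cipher: with a=0,…,z=25, each position x becomes (21x+15) mod 26.
Undoing it on yvcyg: y(24)→5·(24−15)≡19=t; v(21)→5·(21−15)≡4=e; c(2)→5·(2−15)≡13=n; y(24)→5·(24−15)≡19=t; g(6)→5·(6−15)≡7=h (all mod 26).

tenth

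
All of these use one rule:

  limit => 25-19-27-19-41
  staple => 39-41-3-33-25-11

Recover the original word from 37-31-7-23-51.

rocky

l(#12)→25 and i(#9)→19: differences scale by 2, so n = 2·pos + 1. The formula is n = 2×(alphabet index, a=1) + 1.
Decoding 37-31-7-23-51: 37→(37−1)÷2=18=r, 31→(31−1)÷2=15=o, 7→(7−1)÷2=3=c, 23→(23−1)÷2=11=k, 51→(51−1)÷2=25=y.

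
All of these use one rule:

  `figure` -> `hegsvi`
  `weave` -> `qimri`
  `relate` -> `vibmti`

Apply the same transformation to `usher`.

f(5)→h(7) and i(8)→e(4) fit y≡25x+12 (mod 26); the inverse of 25 mod 26 is 25. This is an affine cipher: with a=0,…,z=25, each position x becomes (25x+12) mod 26.
On usher: u(20)→25·20+12≡18=s; s(18)→25·18+12≡20=u; h(7)→25·7+12≡5=f; e(4)→25·4+12≡8=i; r(17)→25·17+12≡21=v (all mod 26).

sufiv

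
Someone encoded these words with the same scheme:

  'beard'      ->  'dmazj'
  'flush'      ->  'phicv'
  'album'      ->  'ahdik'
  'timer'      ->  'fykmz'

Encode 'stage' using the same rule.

cfasm

b(1)→d(3) and e(4)→m(12) fit y≡3x+0 (mod 26); the inverse of 3 mod 26 is 9. Treating letters as 0–25, the rule is x ↦ 3x + 0 (mod 26).
On stage: s(18)→3·18+0≡2=c; t(19)→3·19+0≡5=f; a(0)→3·0+0≡0=a; g(6)→3·6+0≡18=s; e(4)→3·4+0≡12=m (all mod 26).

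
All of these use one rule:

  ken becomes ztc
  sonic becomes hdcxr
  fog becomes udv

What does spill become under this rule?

Compare letters: k→z is +15, e→t is +15, n→c is +15 — a constant shift. Each letter is shifted forward by 15 in the alphabet (a Caesar shift of +15).
On spill: s+15=h, p+15=e, i+15=x, l+15=a, l+15=a.

hexaa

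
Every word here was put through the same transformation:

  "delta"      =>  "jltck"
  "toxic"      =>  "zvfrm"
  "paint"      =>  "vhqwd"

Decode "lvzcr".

forth

In delta: d→j is +6, e→l is +7, l→t is +8, t→c is +9 — the shift increases by 1 each position. The shift increases by 1 at each position, starting from +6: 6, 7, 8, ….
Decoding lvzcr: l−6=f, v−7=o, z−8=r, c−9=t, r−10=h.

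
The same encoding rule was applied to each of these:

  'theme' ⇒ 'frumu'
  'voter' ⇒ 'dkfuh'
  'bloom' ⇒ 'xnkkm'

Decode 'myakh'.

mayor

t(19)→f(5) and h(7)→r(17) fit y≡25x+24 (mod 26); the inverse of 25 mod 26 is 25. Each letter's alphabet position (a=0..z=25) is mapped through 25·x+24 mod 26 — an affine cipher.
Undoing it on myakh: m(12)→25·(12−24)≡12=m; y(24)→25·(24−24)≡0=a; a(0)→25·(0−24)≡24=y; k(10)→25·(10−24)≡14=o; h(7)→25·(7−24)≡17=r (all mod 26).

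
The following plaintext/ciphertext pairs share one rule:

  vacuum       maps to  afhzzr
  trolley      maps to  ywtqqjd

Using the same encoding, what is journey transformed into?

Compare letters: v→a is +5, a→f is +5, c→h is +5 — a constant shift. Every letter moves 5 places later in the alphabet, wrapping around z→a.
For journey: j+5=o, o+5=t, u+5=z, r+5=w, n+5=s, e+5=j, y+5=d.

otzwsjd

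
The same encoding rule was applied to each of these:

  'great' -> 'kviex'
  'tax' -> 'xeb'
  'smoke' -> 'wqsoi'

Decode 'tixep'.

Each letter is shifted forward by 4 in the alphabet (a Caesar shift of +4).
Undoing it on tixep: t−4=p, i−4=e, x−4=t, e−4=a, p−4=l.

petal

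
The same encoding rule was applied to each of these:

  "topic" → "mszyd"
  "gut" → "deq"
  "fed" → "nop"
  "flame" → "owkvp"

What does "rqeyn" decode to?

dough

The output letters match the input read backwards, each shifted +10: topic reversed is cipot. Read the word backwards and shift each letter +10.
Decoding rqeyn: shift back: r−10=h, q−10=g, e−10=u, y−10=o, n−10=d → hguod; then reverse → dough.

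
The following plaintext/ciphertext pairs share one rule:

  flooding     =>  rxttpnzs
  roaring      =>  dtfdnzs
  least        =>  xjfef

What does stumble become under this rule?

The shift depends on letter class: consonant f→r is +12, but vowel o→t is +5. Two shifts are in play — +5 for a/e/i/o/u, +12 for every other letter.
For stumble: s(cons)+12=e, t(cons)+12=f, u(vowel)+5=z, m(cons)+12=y, b(cons)+12=n, l(cons)+12=x, e(vowel)+5=j.

efzynxj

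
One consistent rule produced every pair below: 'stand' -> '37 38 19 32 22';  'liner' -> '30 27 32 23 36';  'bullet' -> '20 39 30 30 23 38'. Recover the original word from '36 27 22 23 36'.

rider

Letters become their 1-based position plus 18 (so a→19, b→20, …).
Decoding 36 27 22 23 36: 36→(36−18)÷1=18=r, 27→(27−18)÷1=9=i, 22→(22−18)÷1=4=d, 23→(23−18)÷1=5=e, 36→(36−18)÷1=18=r.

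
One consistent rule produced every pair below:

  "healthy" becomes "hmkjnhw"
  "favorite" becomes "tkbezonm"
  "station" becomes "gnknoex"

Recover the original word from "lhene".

photo

h(7)→h(7) and e(4)→m(12) fit y≡7x+10 (mod 26); the inverse of 7 mod 26 is 15. This is an affine cipher: with a=0,…,z=25, each position x becomes (7x+10) mod 26.
Decoding lhene: l(11)→15·(11−10)≡15=p; h(7)→15·(7−10)≡7=h; e(4)→15·(4−10)≡14=o; n(13)→15·(13−10)≡19=t; e(4)→15·(4−10)≡14=o (all mod 26).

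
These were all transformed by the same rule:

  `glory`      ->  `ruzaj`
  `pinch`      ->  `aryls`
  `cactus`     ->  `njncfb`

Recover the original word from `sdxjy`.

human

Shifts by position in glory: pos 0: g→r (+11), pos 1: l→u (+9), pos 2: o→z (+11), pos 3: r→a (+9) — repeating every 2. A repeating key of period 2 is used — shifts +11, +9 over and over.
Decoding sdxjy: s−11=h, d−9=u, x−11=m, j−9=a, y−11=n.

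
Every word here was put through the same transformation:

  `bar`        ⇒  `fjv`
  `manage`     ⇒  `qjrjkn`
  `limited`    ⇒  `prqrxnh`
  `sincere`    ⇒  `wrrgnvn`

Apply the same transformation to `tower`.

The shift depends on letter class: consonant b→f is +4, but vowel a→j is +9. The rule splits by letter class: vowels +9, consonants +4.
Applying it to tower: t(cons)+4=x, o(vowel)+9=x, w(cons)+4=a, e(vowel)+9=n, r(cons)+4=v.

xxanv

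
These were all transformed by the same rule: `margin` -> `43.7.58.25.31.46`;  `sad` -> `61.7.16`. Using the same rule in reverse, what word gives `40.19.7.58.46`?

learn

m(#13)→43 and a(#1)→7: differences scale by 3, so n = 3·pos + 4. The formula is n = 3×(alphabet index, a=1) + 4.
Undoing it on 40.19.7.58.46: 40→(40−4)÷3=12=l, 19→(19−4)÷3=5=e, 7→(7−4)÷3=1=a, 58→(58−4)÷3=18=r, 46→(46−4)÷3=14=n.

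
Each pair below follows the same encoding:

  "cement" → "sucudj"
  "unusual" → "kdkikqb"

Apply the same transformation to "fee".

vuu

Compare letters: c→s is +16, e→u is +16, m→c is +16 — a constant shift. It's a constant shift of +16 (ROT16).
On fee: f+16=v, e+16=u, e+16=u.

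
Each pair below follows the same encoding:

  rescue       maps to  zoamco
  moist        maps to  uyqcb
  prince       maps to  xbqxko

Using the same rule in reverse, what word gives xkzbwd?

parrot

The shifts repeat in a cycle of length 2: positions 0,1,… shift by +8, +10, then the pattern repeats.
Undoing it on xkzbwd: x−8=p, k−10=a, z−8=r, b−10=r, w−8=o, d−10=t.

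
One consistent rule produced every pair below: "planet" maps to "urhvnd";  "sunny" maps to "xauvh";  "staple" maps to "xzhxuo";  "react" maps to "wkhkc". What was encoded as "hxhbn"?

crate

Each letter shifts forward by (position + 5), i.e. 5, 6, 7, … — the shift grows by one for each successive letter.
Decoding hxhbn: h−5=c, x−6=r, h−7=a, b−8=t, n−9=e.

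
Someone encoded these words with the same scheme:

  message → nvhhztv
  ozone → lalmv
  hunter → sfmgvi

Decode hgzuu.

Each pair mirrors across the alphabet (m↔n, e↔v, s↔h): positions sum to 25. This is the alphabet-reversal cipher (Atbash): a becomes z, b becomes y, etc.
Decoding hgzuu: h↔s, g↔t, z↔a, u↔f, u↔f.

staff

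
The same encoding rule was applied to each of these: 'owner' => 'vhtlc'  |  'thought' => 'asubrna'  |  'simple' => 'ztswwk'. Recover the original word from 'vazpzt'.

Shifts by position in owner: pos 0: o→v (+7), pos 1: w→h (+11), pos 2: n→t (+6), pos 3: e→l (+7), pos 4: r→c (+11) — repeating every 3. A repeating key of period 3 is used — shifts +7, +11, +6 over and over.
Undoing it on vazpzt: v−7=o, a−11=p, z−6=t, p−7=i, z−11=o, t−6=n.

option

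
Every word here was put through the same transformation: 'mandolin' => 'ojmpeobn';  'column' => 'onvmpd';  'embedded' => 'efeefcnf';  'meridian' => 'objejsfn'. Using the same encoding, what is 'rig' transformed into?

hjs

Read the word backwards and shift each letter +1.
On rig: reverse → gir; then shift: g+1=h, i+1=j, r+1=s.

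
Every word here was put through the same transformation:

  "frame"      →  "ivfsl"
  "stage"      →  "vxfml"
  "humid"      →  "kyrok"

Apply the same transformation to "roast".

In frame: f→i is +3, r→v is +4, a→f is +5, m→s is +6 — the shift increases by 1 each position. Letter i (0-indexed) is shifted by i+3, so successive shifts are 3, 4, 5, ….
Applying it to roast: r+3=u, o+4=s, a+5=f, s+6=y, t+7=a.

usfya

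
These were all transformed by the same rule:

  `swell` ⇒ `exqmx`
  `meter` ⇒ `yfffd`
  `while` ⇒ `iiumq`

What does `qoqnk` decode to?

Shifts by position in swell: pos 0: s→e (+12), pos 1: w→x (+1), pos 2: e→q (+12), pos 3: l→m (+1) — repeating every 2. It's a Vigenère-style cipher with numeric key [12,1]: position i shifts by key[i mod 2].
Reversing it on qoqnk: q−12=e, o−1=n, q−12=e, n−1=m, k−12=y.

enemy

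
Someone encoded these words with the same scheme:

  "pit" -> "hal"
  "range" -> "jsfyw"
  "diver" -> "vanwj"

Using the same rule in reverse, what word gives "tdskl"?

blast

Compare letters: p→h is +18, i→a is +18, t→l is +18 — a constant shift. This is a Caesar cipher with shift 18.
Decoding tdskl: t−18=b, d−18=l, s−18=a, k−18=s, l−18=t.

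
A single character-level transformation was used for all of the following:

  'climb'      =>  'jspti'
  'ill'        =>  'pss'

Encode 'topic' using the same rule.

avwpj

Compare letters: c→j is +7, l→s is +7, i→p is +7 — a constant shift. It's a constant shift of +7 (ROT7).
For topic: t+7=a, o+7=v, p+7=w, i+7=p, c+7=j.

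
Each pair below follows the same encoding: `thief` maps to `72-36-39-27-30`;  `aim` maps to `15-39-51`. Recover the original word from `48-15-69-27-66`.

laser

With a=1..z=26, the number is 3·pos + 12.
Reversing it on 48-15-69-27-66: 48→(48−12)÷3=12=l, 15→(15−12)÷3=1=a, 69→(69−12)÷3=19=s, 27→(27−12)÷3=5=e, 66→(66−12)÷3=18=r.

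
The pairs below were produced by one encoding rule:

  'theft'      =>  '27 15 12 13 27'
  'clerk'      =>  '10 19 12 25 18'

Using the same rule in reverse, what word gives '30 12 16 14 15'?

weigh

t is letter #20 and maps to 27: an offset of 7. Each letter is replaced by its alphabet position (a=1..z=26) + 7.
Undoing it on 30 12 16 14 15: 30→(30−7)÷1=23=w, 12→(12−7)÷1=5=e, 16→(16−7)÷1=9=i, 14→(14−7)÷1=7=g, 15→(15−7)÷1=8=h.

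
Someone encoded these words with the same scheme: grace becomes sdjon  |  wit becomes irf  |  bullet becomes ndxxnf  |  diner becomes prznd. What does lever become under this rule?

The shift depends on letter class: consonant g→s is +12, but vowel a→j is +9. The rule splits by letter class: vowels +9, consonants +12.
Applying it to lever: l(cons)+12=x, e(vowel)+9=n, v(cons)+12=h, e(vowel)+9=n, r(cons)+12=d.

xnhnd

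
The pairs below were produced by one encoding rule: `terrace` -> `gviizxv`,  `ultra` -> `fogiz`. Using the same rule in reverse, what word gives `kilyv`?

probe

Each pair mirrors across the alphabet (t↔g, e↔v, r↔i): positions sum to 25. Letters are reflected about the middle of the alphabet (position → 25−position): Atbash.
Reversing it on kilyv: k↔p, i↔r, l↔o, y↔b, v↔e.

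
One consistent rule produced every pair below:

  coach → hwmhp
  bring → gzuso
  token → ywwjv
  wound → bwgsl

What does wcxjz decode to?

ruler

Shifts by position in coach: pos 0: c→h (+5), pos 1: o→w (+8), pos 2: a→m (+12), pos 3: c→h (+5), pos 4: h→p (+8) — repeating every 3. The shifts repeat in a cycle of length 3: positions 0,1,… shift by +5, +8, +12, then the pattern repeats.
Decoding wcxjz: w−5=r, c−8=u, x−12=l, j−5=e, z−8=r.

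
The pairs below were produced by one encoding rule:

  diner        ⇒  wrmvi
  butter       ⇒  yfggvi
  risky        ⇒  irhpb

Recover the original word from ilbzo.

Each pair mirrors across the alphabet (d↔w, i↔r, n↔m): positions sum to 25. This is the alphabet-reversal cipher (Atbash): a becomes z, b becomes y, etc.
Undoing it on ilbzo: i↔r, l↔o, b↔y, z↔a, o↔l.

royal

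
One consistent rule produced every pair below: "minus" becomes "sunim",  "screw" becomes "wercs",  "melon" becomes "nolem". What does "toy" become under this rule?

The word is simply reversed.
For toy: reverse → yot.

yot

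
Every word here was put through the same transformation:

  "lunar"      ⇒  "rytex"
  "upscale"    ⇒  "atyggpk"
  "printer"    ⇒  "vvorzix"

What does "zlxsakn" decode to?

through

Shifts by position in lunar: pos 0: l→r (+6), pos 1: u→y (+4), pos 2: n→t (+6), pos 3: a→e (+4) — repeating every 2. A repeating key of period 2 is used — shifts +6, +4 over and over.
Decoding zlxsakn: z−6=t, l−4=h, x−6=r, s−4=o, a−6=u, k−4=g, n−6=h.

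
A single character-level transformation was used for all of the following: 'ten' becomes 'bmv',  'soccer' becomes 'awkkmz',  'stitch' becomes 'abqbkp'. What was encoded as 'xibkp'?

patch

Compare letters: t→b is +8, e→m is +8, n→v is +8 — a constant shift. Each letter is shifted forward by 8 in the alphabet (a Caesar shift of +8).
Reversing it on xibkp: x−8=p, i−8=a, b−8=t, k−8=c, p−8=h.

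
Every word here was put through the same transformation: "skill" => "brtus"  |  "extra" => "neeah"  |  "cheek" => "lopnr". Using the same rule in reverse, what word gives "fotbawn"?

whistle

It's a Vigenère-style cipher with numeric key [9,7,11]: position i shifts by key[i mod 3].
Decoding fotbawn: f−9=w, o−7=h, t−11=i, b−9=s, a−7=t, w−11=l, n−9=e.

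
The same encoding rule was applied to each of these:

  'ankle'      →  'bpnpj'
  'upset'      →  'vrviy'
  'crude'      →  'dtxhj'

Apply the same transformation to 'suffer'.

In ankle: a→b is +1, n→p is +2, k→n is +3, l→p is +4 — the shift increases by 1 each position. The shift increases by 1 at each position, starting from +1: 1, 2, 3, ….
Applying it to suffer: s+1=t, u+2=w, f+3=i, f+4=j, e+5=j, r+6=x.

twijjx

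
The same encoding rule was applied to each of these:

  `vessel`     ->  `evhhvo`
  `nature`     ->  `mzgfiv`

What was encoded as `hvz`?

This is the alphabet-reversal cipher (Atbash): a becomes z, b becomes y, etc.
Decoding hvz: h↔s, v↔e, z↔a.

sea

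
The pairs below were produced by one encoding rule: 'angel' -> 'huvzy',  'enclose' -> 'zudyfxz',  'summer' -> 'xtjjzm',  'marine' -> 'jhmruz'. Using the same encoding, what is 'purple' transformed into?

qtmqyz

a(0)→h(7) and n(13)→u(20) fit y≡11x+7 (mod 26); the inverse of 11 mod 26 is 19. Treating letters as 0–25, the rule is x ↦ 11x + 7 (mod 26).
On purple: p(15)→11·15+7≡16=q; u(20)→11·20+7≡19=t; r(17)→11·17+7≡12=m; p(15)→11·15+7≡16=q; l(11)→11·11+7≡24=y; e(4)→11·4+7≡25=z (all mod 26).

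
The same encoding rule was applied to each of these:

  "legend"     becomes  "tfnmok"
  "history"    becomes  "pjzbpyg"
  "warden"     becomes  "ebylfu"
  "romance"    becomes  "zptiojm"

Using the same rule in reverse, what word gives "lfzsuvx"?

desktop

Shifts by position in legend: pos 0: l→t (+8), pos 1: e→f (+1), pos 2: g→n (+7), pos 3: e→m (+8), pos 4: n→o (+1), pos 5: d→k (+7) — repeating every 3. The shifts repeat in a cycle of length 3: positions 0,1,… shift by +8, +1, +7, then the pattern repeats.
Decoding lfzsuvx: l−8=d, f−1=e, z−7=s, s−8=k, u−1=t, v−7=o, x−8=p.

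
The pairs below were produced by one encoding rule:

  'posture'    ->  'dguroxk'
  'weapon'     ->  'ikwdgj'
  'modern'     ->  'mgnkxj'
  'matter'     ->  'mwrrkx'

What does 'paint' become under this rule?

dwyjr

Each letter's alphabet position (a=0..z=25) is mapped through 23·x+22 mod 26 — an affine cipher.
For paint: p(15)→23·15+22≡3=d; a(0)→23·0+22≡22=w; i(8)→23·8+22≡24=y; n(13)→23·13+22≡9=j; t(19)→23·19+22≡17=r (all mod 26).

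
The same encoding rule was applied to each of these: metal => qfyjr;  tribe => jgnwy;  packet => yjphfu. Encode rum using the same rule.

The output letters match the input read backwards, each shifted +5: metal reversed is latem. The word is reversed, then every letter is shifted forward by 5.
Applying it to rum: reverse → mur; then shift: m+5=r, u+5=z, r+5=w.

rzw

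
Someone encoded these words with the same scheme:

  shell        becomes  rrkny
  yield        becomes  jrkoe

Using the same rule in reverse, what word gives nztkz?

tenth

The word is reversed, then every letter is shifted forward by 6.
Undoing it on nztkz: shift back: n−6=h, z−6=t, t−6=n, k−6=e, z−6=t → htnet; then reverse → tenth.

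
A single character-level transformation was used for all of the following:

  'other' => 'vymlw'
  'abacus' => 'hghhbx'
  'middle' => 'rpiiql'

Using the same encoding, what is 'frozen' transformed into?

The rule splits by letter class: vowels +7, consonants +5.
On frozen: f(cons)+5=k, r(cons)+5=w, o(vowel)+7=v, z(cons)+5=e, e(vowel)+7=l, n(cons)+5=s.

kwvels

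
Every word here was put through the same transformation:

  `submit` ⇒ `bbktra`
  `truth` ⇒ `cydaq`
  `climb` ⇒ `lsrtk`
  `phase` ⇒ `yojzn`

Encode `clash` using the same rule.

lsjzq

The shifts repeat in a cycle of length 2: positions 0,1,… shift by +9, +7, then the pattern repeats.
On clash: c+9=l, l+7=s, a+9=j, s+7=z, h+9=q.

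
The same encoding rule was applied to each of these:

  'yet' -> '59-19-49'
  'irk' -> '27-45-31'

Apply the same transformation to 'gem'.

y(#25)→59 and e(#5)→19: differences scale by 2, so n = 2·pos + 9. With a=1..z=26, the number is 2·pos + 9.
For gem: g=7→23, e=5→19, m=13→35.

23-19-35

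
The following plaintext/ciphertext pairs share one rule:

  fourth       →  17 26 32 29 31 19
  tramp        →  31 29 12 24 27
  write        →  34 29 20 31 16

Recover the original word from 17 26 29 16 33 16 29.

forever

f is letter #6 and maps to 17: an offset of 11. Letters become their 1-based position plus 11 (so a→12, b→13, …).
Reversing it on 17 26 29 16 33 16 29: 17→(17−11)÷1=6=f, 26→(26−11)÷1=15=o, 29→(29−11)÷1=18=r, 16→(16−11)÷1=5=e, 33→(33−11)÷1=22=v, 16→(16−11)÷1=5=e, 29→(29−11)÷1=18=r.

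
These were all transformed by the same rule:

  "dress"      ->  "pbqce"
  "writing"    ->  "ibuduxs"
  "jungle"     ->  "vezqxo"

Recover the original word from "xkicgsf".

lawsuit

Shifts by position in dress: pos 0: d→p (+12), pos 1: r→b (+10), pos 2: e→q (+12), pos 3: s→c (+10) — repeating every 2. The shifts repeat in a cycle of length 2: positions 0,1,… shift by +12, +10, then the pattern repeats.
Undoing it on xkicgsf: x−12=l, k−10=a, i−12=w, c−10=s, g−12=u, s−10=i, f−12=t.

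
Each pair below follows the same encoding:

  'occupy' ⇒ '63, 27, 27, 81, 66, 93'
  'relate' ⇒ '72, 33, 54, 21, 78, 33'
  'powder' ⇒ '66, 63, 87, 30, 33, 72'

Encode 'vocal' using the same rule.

o(#15)→63 and c(#3)→27: differences scale by 3, so n = 3·pos + 18. The formula is n = 3×(alphabet index, a=1) + 18.
Applying it to vocal: v=22→84, o=15→63, c=3→27, a=1→21, l=12→54.

84, 63, 27, 21, 54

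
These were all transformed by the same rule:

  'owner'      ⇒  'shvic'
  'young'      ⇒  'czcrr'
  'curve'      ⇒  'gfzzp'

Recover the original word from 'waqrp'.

spine

Shifts by position in owner: pos 0: o→s (+4), pos 1: w→h (+11), pos 2: n→v (+8), pos 3: e→i (+4), pos 4: r→c (+11) — repeating every 3. It's a Vigenère-style cipher with numeric key [4,11,8]: position i shifts by key[i mod 3].
Reversing it on waqrp: w−4=s, a−11=p, q−8=i, r−4=n, p−11=e.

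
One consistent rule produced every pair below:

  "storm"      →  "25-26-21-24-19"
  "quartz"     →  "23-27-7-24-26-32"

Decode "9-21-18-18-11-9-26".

s is letter #19 and maps to 25: an offset of 6. Each letter is replaced by its alphabet position (a=1..z=26) + 6.
Decoding 9-21-18-18-11-9-26: 9→(9−6)÷1=3=c, 21→(21−6)÷1=15=o, 18→(18−6)÷1=12=l, 18→(18−6)÷1=12=l, 11→(11−6)÷1=5=e, 9→(9−6)÷1=3=c, 26→(26−6)÷1=20=t.

collect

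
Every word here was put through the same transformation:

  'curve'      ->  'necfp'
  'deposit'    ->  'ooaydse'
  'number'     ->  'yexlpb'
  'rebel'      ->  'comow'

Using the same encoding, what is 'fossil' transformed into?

Shifts by position in curve: pos 0: c→n (+11), pos 1: u→e (+10), pos 2: r→c (+11), pos 3: v→f (+10) — repeating every 2. It's a Vigenère-style cipher with numeric key [11,10]: position i shifts by key[i mod 2].
On fossil: f+11=q, o+10=y, s+11=d, s+10=c, i+11=t, l+10=v.

qydctv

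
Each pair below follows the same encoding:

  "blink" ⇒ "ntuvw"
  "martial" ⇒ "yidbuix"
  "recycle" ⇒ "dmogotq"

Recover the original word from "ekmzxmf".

Shifts by position in blink: pos 0: b→n (+12), pos 1: l→t (+8), pos 2: i→u (+12), pos 3: n→v (+8) — repeating every 2. The shifts repeat in a cycle of length 2: positions 0,1,… shift by +12, +8, then the pattern repeats.
Reversing it on ekmzxmf: e−12=s, k−8=c, m−12=a, z−8=r, x−12=l, m−8=e, f−12=t.

scarlet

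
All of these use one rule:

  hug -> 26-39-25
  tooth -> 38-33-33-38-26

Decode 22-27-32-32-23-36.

dinner

h is letter #8 and maps to 26: an offset of 18. The number is (letter's place in the alphabet, a=1) + 18.
Decoding 22-27-32-32-23-36: 22→(22−18)÷1=4=d, 27→(27−18)÷1=9=i, 32→(32−18)÷1=14=n, 32→(32−18)÷1=14=n, 23→(23−18)÷1=5=e, 36→(36−18)÷1=18=r.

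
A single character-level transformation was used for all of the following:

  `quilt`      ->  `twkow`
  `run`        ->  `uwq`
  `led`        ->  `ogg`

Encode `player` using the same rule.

The shift depends on letter class: consonant q→t is +3, but vowel u→w is +2. The rule splits by letter class: vowels +2, consonants +3.
Applying it to player: p(cons)+3=s, l(cons)+3=o, a(vowel)+2=c, y(cons)+3=b, e(vowel)+2=g, r(cons)+3=u.

socbgu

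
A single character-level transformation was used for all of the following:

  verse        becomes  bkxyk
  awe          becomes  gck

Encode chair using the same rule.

ingox

Compare letters: v→b is +6, e→k is +6, r→x is +6 — a constant shift. This is a Caesar cipher with shift 6.
For chair: c+6=i, h+6=n, a+6=g, i+6=o, r+6=x.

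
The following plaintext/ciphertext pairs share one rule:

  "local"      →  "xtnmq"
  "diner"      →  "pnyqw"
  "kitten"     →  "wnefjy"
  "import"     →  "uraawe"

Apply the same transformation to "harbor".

tfcntc

Shifts by position in local: pos 0: l→x (+12), pos 1: o→t (+5), pos 2: c→n (+11), pos 3: a→m (+12), pos 4: l→q (+5) — repeating every 3. It's a Vigenère-style cipher with numeric key [12,5,11]: position i shifts by key[i mod 3].
Applying it to harbor: h+12=t, a+5=f, r+11=c, b+12=n, o+5=t, r+11=c.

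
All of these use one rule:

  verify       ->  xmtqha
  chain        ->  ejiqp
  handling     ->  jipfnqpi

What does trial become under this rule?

vtqin

The shift depends on letter class: consonant v→x is +2, but vowel e→m is +8. Vowels shift forward by 8 and consonants shift forward by 2.
Applying it to trial: t(cons)+2=v, r(cons)+2=t, i(vowel)+8=q, a(vowel)+8=i, l(cons)+2=n.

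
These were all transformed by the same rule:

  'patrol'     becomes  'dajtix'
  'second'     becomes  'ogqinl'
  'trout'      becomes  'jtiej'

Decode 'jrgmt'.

p(15)→d(3) and a(0)→a(0) fit y≡21x+0 (mod 26); the inverse of 21 mod 26 is 5. Each letter's alphabet position (a=0..z=25) is mapped through 21·x+0 mod 26 — an affine cipher.
Reversing it on jrgmt: j(9)→5·(9−0)≡19=t; r(17)→5·(17−0)≡7=h; g(6)→5·(6−0)≡4=e; m(12)→5·(12−0)≡8=i; t(19)→5·(19−0)≡17=r (all mod 26).

their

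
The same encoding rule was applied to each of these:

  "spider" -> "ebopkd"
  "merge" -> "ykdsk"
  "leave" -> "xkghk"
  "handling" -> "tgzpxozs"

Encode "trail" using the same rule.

The shift depends on letter class: consonant s→e is +12, but vowel i→o is +6. Two shifts are in play — +6 for a/e/i/o/u, +12 for every other letter.
On trail: t(cons)+12=f, r(cons)+12=d, a(vowel)+6=g, i(vowel)+6=o, l(cons)+12=x.

fdgox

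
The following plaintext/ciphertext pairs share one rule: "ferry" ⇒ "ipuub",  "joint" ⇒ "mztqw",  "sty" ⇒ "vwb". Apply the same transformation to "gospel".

jzvspo

The shift depends on letter class: consonant f→i is +3, but vowel e→p is +11. The rule splits by letter class: vowels +11, consonants +3.
For gospel: g(cons)+3=j, o(vowel)+11=z, s(cons)+3=v, p(cons)+3=s, e(vowel)+11=p, l(cons)+3=o.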